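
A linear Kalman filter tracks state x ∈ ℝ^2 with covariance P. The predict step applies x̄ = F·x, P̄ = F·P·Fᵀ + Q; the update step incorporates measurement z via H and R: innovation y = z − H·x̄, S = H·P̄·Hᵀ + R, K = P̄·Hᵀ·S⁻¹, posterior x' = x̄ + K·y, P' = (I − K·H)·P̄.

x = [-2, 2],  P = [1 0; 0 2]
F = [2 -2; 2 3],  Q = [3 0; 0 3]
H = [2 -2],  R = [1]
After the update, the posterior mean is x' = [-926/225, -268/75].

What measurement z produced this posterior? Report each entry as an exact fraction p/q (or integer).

z = [-1]

x̄ = F·x = [-8, 2]
P̄ = F·P·Fᵀ + Q = [15 -8; -8 25]
S = H·P̄·Hᵀ + R = [225]
K = P̄·Hᵀ·S⁻¹ = [46/225; -22/75]
x' − x̄ = [874/225, -418/75] = K·y
y = (KᵀK)⁻¹·Kᵀ·(x' − x̄) = [19]
z = y + H·x̄ = [19] + [-20] = [-1]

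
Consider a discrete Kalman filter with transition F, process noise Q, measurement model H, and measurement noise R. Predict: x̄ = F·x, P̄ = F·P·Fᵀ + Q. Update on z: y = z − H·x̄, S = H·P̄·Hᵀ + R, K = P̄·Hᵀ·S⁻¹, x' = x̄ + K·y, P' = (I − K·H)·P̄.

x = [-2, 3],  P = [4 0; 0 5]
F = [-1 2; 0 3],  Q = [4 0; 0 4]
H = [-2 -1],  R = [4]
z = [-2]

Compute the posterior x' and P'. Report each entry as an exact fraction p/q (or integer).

x' = [302/285, 58/285]
P' = [584/285 -824/285; -824/285 2084/285]

x̄ = F·x = [8, 9]
P̄ = F·P·Fᵀ + Q = [28 30; 30 49]
y = z − H·x̄ = [23]
S = H·P̄·Hᵀ + R = [285]
K = P̄·Hᵀ·S⁻¹ = [-86/285; -109/285]
x' = x̄ + K·y = [302/285, 58/285]
P' = (I − K·H)·P̄ = [584/285 -824/285; -824/285 2084/285]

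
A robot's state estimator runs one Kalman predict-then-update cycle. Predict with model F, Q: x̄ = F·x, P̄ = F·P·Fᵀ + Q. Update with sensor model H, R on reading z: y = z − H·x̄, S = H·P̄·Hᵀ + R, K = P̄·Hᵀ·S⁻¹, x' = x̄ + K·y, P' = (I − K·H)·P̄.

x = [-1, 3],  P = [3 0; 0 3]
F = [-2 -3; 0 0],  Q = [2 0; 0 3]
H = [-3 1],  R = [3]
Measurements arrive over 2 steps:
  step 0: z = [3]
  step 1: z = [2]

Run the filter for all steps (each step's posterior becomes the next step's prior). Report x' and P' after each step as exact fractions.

step 0: x' = [-137/125, -18/125], P' = [82/125 123/125; 123/125 372/125]
step 1: x' = [-2537/4114, 617/8228], P' = [2701/4114 8103/8228; 8103/8228 48993/16456]

step 0: x̄ = F·x = [-7, 0]
step 0: P̄ = F·P·Fᵀ + Q = [41 0; 0 3]
step 0: y = z − H·x̄ = [-18]
step 0: S = H·P̄·Hᵀ + R = [375]
step 0: K = P̄·Hᵀ·S⁻¹ = [-41/125; 1/125]
step 0: x' = x̄ + K·y = [-137/125, -18/125]
step 0: P' = (I − K·H)·P̄ = [82/125 123/125; 123/125 372/125]
step 1: x̄ = F·x = [328/125, 0]
step 1: P̄ = F·P·Fᵀ + Q = [5402/125 0; 0 3]
step 1: y = z − H·x̄ = [1234/125]
step 1: S = H·P̄·Hᵀ + R = [49368/125]
step 1: K = P̄·Hᵀ·S⁻¹ = [-2701/8228; 125/16456]
step 1: x' = x̄ + K·y = [-2537/4114, 617/8228]
step 1: P' = (I − K·H)·P̄ = [2701/4114 8103/8228; 8103/8228 48993/16456]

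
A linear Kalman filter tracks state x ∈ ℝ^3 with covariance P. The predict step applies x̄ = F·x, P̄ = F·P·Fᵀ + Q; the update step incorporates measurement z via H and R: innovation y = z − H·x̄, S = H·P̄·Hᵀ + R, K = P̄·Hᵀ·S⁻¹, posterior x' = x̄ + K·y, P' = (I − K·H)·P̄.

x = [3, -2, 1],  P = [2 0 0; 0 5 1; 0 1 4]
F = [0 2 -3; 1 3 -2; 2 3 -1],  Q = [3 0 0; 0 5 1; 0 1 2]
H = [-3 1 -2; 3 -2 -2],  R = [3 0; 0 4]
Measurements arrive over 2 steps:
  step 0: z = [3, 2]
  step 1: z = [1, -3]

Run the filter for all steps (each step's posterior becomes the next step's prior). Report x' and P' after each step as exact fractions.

step 0: x̄ = F·x = [-7, -5, -1]
step 0: P̄ = F·P·Fᵀ + Q = [47 41 31; 41 56 49; 31 49 53]
step 0: y = z − H·x̄ = [-15, 11]
step 0: S = H·P̄·Hᵀ + R = [624 144; 144 391]
step 0: K = P̄·Hᵀ·S⁻¹ = [-10485/37208 447/4651; -17329/74416 -636/4651; -7111/37208 -993/4651]
step 0: x' = x̄ + K·y = [-63845/37208, -224081/74416, -17927/37208]
step 0: P' = (I − K·H)·P̄ = [30467/18604 106615/37208 -11183/18604; 106615/37208 422699/74416 -41251/37208; -11183/18604 -41251/37208 11795/18604]
step 1: x̄ = F·x = [-42575/9302, -728225/74416, -891769/74416]
step 1: P̄ = F·P·Fᵀ + Q = [208043/4651 556557/9302 588321/9302; 556557/9302 6935291/74416 7102051/74416; 588321/9302 7102051/74416 7720475/74416]
step 1: y = z − H·x̄ = [-2002697/74416, -610359/18604]
step 1: S = H·P̄·Hᵀ + R = [69354507/74416 10332333/18604; 10332333/18604 2236690/4651]
step 1: K = P̄·Hᵀ·S⁻¹ = [-853509964/3466453597 178627815/3466453597; -581833001/3466453597 -753628233/3466453597; -725984833/3466453597 -665420505/3466453597]
step 1: x' = x̄ + K·y = [1243541323/3466453597, 6461139185/3466453597, -171557657/3466453597]
step 1: P' = (I − K·H)·P̄ = [3626527280/3466453597 6161374176/3466453597 -1078838886/3466453597; 6161374176/3466453597 12745752995/3466453597 -1996435265/3466453597; -1078838886/3466453597 -1996435265/3466453597 1709017946/3466453597]

step 0: x' = [-63845/37208, -224081/74416, -17927/37208], P' = [30467/18604 106615/37208 -11183/18604; 106615/37208 422699/74416 -41251/37208; -11183/18604 -41251/37208 11795/18604]
step 1: x' = [1243541323/3466453597, 6461139185/3466453597, -171557657/3466453597], P' = [3626527280/3466453597 6161374176/3466453597 -1078838886/3466453597; 6161374176/3466453597 12745752995/3466453597 -1996435265/3466453597; -1078838886/3466453597 -1996435265/3466453597 1709017946/3466453597]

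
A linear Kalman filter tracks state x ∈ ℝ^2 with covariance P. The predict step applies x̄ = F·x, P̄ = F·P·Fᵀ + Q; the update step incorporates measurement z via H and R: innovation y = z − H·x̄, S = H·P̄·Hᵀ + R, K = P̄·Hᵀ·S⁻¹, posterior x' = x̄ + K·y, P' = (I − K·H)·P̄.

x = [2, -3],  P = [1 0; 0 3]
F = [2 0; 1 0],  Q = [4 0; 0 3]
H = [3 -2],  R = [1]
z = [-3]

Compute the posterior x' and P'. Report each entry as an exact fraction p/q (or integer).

x' = [8/13, 152/65]
P' = [24/13 34/13; 34/13 256/65]

x̄ = F·x = [4, 2]
P̄ = F·P·Fᵀ + Q = [8 2; 2 4]
y = z − H·x̄ = [-11]
S = H·P̄·Hᵀ + R = [65]
K = P̄·Hᵀ·S⁻¹ = [4/13; -2/65]
x' = x̄ + K·y = [8/13, 152/65]
P' = (I − K·H)·P̄ = [24/13 34/13; 34/13 256/65]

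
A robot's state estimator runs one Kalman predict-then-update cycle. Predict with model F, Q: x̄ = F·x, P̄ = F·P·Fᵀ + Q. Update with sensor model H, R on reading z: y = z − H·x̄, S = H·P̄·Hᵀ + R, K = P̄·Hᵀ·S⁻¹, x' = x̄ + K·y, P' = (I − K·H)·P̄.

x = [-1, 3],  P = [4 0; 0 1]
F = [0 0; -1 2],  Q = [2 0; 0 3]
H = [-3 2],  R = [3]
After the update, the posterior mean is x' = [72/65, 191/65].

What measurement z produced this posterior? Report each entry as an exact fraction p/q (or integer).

x̄ = F·x = [0, 7]
P̄ = F·P·Fᵀ + Q = [2 0; 0 11]
S = H·P̄·Hᵀ + R = [65]
K = P̄·Hᵀ·S⁻¹ = [-6/65; 22/65]
x' − x̄ = [72/65, -264/65] = K·y
y = (KᵀK)⁻¹·Kᵀ·(x' − x̄) = [-12]
z = y + H·x̄ = [-12] + [14] = [2]

z = [2]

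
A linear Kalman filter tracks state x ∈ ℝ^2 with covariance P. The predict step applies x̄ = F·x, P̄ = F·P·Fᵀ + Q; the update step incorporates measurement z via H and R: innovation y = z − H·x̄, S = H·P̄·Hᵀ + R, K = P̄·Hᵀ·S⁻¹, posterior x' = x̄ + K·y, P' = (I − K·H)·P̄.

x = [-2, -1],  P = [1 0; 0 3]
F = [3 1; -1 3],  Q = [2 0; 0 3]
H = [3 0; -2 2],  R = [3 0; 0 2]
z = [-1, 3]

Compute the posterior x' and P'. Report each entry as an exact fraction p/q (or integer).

x' = [-1207/2497, 2572/2497]
P' = [810/2497 802/2497; 802/2497 2021/2497]

x̄ = F·x = [-7, -1]
P̄ = F·P·Fᵀ + Q = [14 6; 6 31]
y = z − H·x̄ = [20, -9]
S = H·P̄·Hᵀ + R = [129 -48; -48 134]
K = P̄·Hᵀ·S⁻¹ = [810/2497 -8/2497; 802/2497 1219/2497]
x' = x̄ + K·y = [-1207/2497, 2572/2497]
P' = (I − K·H)·P̄ = [810/2497 802/2497; 802/2497 2021/2497]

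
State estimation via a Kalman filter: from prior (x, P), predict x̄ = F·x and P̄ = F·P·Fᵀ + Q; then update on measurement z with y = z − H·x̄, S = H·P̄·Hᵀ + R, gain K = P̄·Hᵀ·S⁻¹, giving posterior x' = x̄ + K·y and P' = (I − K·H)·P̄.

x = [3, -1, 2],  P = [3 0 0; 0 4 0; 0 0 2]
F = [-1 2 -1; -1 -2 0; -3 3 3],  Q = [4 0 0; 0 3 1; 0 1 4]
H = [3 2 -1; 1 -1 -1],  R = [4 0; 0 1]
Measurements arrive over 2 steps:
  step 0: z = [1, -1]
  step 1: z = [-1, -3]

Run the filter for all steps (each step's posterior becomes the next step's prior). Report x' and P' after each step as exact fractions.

step 0: x' = [-6299/1365, 686/195, -3282/455], P' = [28801/1365 -18988/1365 15893/455; -18988/1365 13249/1365 -10574/455; 15893/455 -10574/455 26707/455]
step 1: x' = [14594911/15896547, -522820/15896547, 6743692/1766283], P' = [131780741/31793094 -313430345/127172376 45296413/7065132; -313430345/127172376 998209037/508689504 -113181841/28260528; 45296413/7065132 -113181841/28260528 50605327/4710088]

step 0: x̄ = F·x = [-7, -1, -6]
step 0: P̄ = F·P·Fᵀ + Q = [25 -13 27; -13 22 -14; 27 -14 85]
step 0: y = z − H·x̄ = [18, -1]
step 0: S = H·P̄·Hᵀ + R = [140 35; 35 77]
step 0: K = P̄·Hᵀ·S⁻¹ = [187/1365 22/273; 314/1365 -103/273; -44/455 -48/91]
step 0: x' = x̄ + K·y = [-6299/1365, 686/195, -3282/455]
step 0: P' = (I − K·H)·P̄ = [28801/1365 -18988/1365 15893/455; -18988/1365 13249/1365 -10574/455; 15893/455 -10574/455 26707/455]
step 1: x̄ = F·x = [8583/455, -661/273, 251/91]
step 1: P̄ = F·P·Fᵀ + Q = [155192/455 -2664/91 12/13; -2664/91 284/39 -93/91; 12/13 -93/91 1171/91]
step 1: y = z − H·x̄ = [-5249/105, -29384/1365]
step 1: S = H·P̄·Hᵀ + R = [290113/105 110056/105; 110056/105 569056/1365]
step 1: K = P̄·Hᵀ·S⁻¹ = [4349149/15896547 25217875/127172376; 8516471/63586188 -214657279/508689504; 423791/3532566 -9264469/28260528]
step 1: x' = x̄ + K·y = [14594911/15896547, -522820/15896547, 6743692/1766283]
step 1: P' = (I − K·H)·P̄ = [131780741/31793094 -313430345/127172376 45296413/7065132; -313430345/127172376 998209037/508689504 -113181841/28260528; 45296413/7065132 -113181841/28260528 50605327/4710088]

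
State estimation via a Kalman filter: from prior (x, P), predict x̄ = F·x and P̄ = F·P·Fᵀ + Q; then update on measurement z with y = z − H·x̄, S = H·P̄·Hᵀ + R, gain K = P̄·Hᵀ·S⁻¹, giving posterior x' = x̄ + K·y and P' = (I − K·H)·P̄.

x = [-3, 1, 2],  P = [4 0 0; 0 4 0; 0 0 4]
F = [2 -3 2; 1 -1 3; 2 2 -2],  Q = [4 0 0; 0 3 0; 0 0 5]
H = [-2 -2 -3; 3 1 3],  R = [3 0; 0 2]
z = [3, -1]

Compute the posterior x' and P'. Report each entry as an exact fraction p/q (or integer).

x̄ = F·x = [-5, 2, -8]
P̄ = F·P·Fᵀ + Q = [72 44 -24; 44 47 -24; -24 -24 53]
y = z − H·x̄ = [-27, 36]
S = H·P̄·Hᵀ + R = [732 -779; -779 862]
K = P̄·Hᵀ·S⁻¹ = [8532/24143 12976/24143; -11467/24143 -7366/24143; -747/3449 -423/3449]
x' = x̄ + K·y = [116057/24143, 92719/24143, -22651/3449]
P' = (I − K·H)·P̄ = [663928/24143 612380/24143 -122772/3449; 612380/24143 661513/24143 -119685/3449; -122772/3449 -119685/3449 162385/3449]

x' = [116057/24143, 92719/24143, -22651/3449]
P' = [663928/24143 612380/24143 -122772/3449; 612380/24143 661513/24143 -119685/3449; -122772/3449 -119685/3449 162385/3449]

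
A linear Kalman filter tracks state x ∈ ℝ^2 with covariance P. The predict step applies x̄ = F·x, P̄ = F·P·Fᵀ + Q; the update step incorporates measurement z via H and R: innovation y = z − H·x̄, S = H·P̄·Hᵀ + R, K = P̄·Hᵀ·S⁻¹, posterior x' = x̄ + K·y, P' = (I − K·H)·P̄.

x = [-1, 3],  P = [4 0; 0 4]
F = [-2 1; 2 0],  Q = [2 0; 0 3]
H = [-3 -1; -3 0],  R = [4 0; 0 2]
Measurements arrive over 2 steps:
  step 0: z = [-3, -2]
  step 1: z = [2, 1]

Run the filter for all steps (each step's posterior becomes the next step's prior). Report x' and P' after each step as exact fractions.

step 0: x' = [7/10, 49/50], P' = [1/5 -11/25; -11/25 89/25]
step 1: x' = [-70434/142963, 222032/428889], P' = [25214/142963 -37842/142963; -37842/142963 965134/428889]

step 0: x̄ = F·x = [5, -2]
step 0: P̄ = F·P·Fᵀ + Q = [22 -16; -16 19]
step 0: y = z − H·x̄ = [10, 13]
step 0: S = H·P̄·Hᵀ + R = [125 150; 150 200]
step 0: K = P̄·Hᵀ·S⁻¹ = [-1/25 -3/10; -14/25 33/50]
step 0: x' = x̄ + K·y = [7/10, 49/50]
step 0: P' = (I − K·H)·P̄ = [1/5 -11/25; -11/25 89/25]
step 1: x̄ = F·x = [-21/50, 7/5]
step 1: P̄ = F·P·Fᵀ + Q = [203/25 -42/25; -42/25 19/5]
step 1: y = z − H·x̄ = [107/50, -13/50]
step 1: S = H·P̄·Hᵀ + R = [354/5 1701/25; 1701/25 1877/25]
step 1: K = P̄·Hᵀ·S⁻¹ = [-9450/142963 -37821/142963; -156139/428889 56763/142963]
step 1: x' = x̄ + K·y = [-70434/142963, 222032/428889]
step 1: P' = (I − K·H)·P̄ = [25214/142963 -37842/142963; -37842/142963 965134/428889]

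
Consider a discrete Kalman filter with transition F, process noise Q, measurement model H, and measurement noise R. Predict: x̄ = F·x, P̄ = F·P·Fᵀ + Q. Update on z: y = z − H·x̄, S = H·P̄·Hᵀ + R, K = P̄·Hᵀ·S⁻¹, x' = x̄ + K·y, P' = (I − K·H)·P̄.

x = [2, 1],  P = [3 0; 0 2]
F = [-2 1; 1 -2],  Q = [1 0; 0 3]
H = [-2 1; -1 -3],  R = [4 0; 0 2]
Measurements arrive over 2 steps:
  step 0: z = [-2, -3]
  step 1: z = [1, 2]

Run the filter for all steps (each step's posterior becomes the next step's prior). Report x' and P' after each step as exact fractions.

step 0: x' = [79/85, 236/425], P' = [86/119 -96/595; -96/595 716/2975]
step 1: x' = [-75207/93991, -38875/93991], P' = [2147714/3289685 -493272/3289685; -493272/3289685 769196/3289685]

step 0: x̄ = F·x = [-3, 0]
step 0: P̄ = F·P·Fᵀ + Q = [15 -10; -10 14]
step 0: y = z − H·x̄ = [-8, -6]
step 0: S = H·P̄·Hᵀ + R = [118 -62; -62 83]
step 0: K = P̄·Hᵀ·S⁻¹ = [-239/595 -71/595; 419/2975 -834/2975]
step 0: x' = x̄ + K·y = [79/85, 236/425]
step 0: P' = (I − K·H)·P̄ = [86/119 -96/595; -96/595 716/2975]
step 1: x̄ = F·x = [-554/425, -77/425]
step 1: P̄ = F·P·Fᵀ + Q = [14211/2975 -8132/2975; -8132/2975 15859/2975]
step 1: y = z − H·x̄ = [-606/425, 13/85]
step 1: S = H·P̄·Hᵀ + R = [16733/425 -1709/85; -1709/85 652/17]
step 1: K = P̄·Hᵀ·S⁻¹ = [-34205/93991 -47707/469955; 12541/93991 -129594/469955]
step 1: x' = x̄ + K·y = [-75207/93991, -38875/93991]
step 1: P' = (I − K·H)·P̄ = [2147714/3289685 -493272/3289685; -493272/3289685 769196/3289685]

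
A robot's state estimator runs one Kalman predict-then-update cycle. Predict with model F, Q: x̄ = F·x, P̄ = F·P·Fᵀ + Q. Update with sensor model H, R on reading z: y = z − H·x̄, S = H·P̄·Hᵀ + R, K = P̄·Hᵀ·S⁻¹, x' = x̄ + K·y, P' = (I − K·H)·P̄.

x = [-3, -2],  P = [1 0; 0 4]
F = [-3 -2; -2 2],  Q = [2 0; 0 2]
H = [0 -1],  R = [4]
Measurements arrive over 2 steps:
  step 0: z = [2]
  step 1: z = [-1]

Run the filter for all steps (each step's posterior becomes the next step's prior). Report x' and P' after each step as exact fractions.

step 0: x' = [189/13, -18/13], P' = [301/13 -20/13; -20/13 44/13]
step 1: x' = [-5618/809, -45/809], P' = [58953/809 3340/809; 3340/809 3132/809]

step 0: x̄ = F·x = [13, 2]
step 0: P̄ = F·P·Fᵀ + Q = [27 -10; -10 22]
step 0: y = z − H·x̄ = [4]
step 0: S = H·P̄·Hᵀ + R = [26]
step 0: K = P̄·Hᵀ·S⁻¹ = [5/13; -11/13]
step 0: x' = x̄ + K·y = [189/13, -18/13]
step 0: P' = (I − K·H)·P̄ = [301/13 -20/13; -20/13 44/13]
step 1: x̄ = F·x = [-531/13, -414/13]
step 1: P̄ = F·P·Fᵀ + Q = [2671/13 1670/13; 1670/13 1566/13]
step 1: y = z − H·x̄ = [-427/13]
step 1: S = H·P̄·Hᵀ + R = [1618/13]
step 1: K = P̄·Hᵀ·S⁻¹ = [-835/809; -783/809]
step 1: x' = x̄ + K·y = [-5618/809, -45/809]
step 1: P' = (I − K·H)·P̄ = [58953/809 3340/809; 3340/809 3132/809]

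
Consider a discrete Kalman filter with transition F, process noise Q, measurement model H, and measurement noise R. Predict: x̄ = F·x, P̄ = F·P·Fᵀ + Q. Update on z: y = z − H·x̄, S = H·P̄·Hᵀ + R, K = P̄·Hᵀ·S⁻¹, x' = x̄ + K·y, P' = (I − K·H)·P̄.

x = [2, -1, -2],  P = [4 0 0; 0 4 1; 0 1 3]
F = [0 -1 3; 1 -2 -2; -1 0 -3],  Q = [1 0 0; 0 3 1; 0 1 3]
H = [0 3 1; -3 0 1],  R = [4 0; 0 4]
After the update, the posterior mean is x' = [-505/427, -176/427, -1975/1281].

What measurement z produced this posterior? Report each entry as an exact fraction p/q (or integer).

z = [-3, 2]

x̄ = F·x = [-5, 8, 4]
P̄ = F·P·Fᵀ + Q = [26 -14 -24; -14 43 21; -24 21 34]
S = H·P̄·Hᵀ + R = [551 295; 295 416]
K = P̄·Hᵀ·S⁻¹ = [878/47397 -12244/47397; 14605/47397 -3179/47397; 9082/142191 29791/142191]
x' − x̄ = [1630/427, -3592/427, -7099/1281] = K·y
y = (KᵀK)⁻¹·Kᵀ·(x' − x̄) = [-31, -17]
z = y + H·x̄ = [-31, -17] + [28, 19] = [-3, 2]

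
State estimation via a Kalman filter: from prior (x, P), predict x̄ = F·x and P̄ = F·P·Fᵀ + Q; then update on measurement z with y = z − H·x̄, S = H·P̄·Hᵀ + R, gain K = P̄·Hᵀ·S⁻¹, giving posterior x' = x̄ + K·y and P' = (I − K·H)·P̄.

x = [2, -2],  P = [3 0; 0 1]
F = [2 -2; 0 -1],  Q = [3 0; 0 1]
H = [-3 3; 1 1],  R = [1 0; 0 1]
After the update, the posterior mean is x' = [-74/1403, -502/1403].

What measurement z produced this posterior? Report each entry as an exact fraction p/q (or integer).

z = [-1, -1]

x̄ = F·x = [8, 2]
P̄ = F·P·Fᵀ + Q = [19 2; 2 2]
S = H·P̄·Hᵀ + R = [154 -51; -51 26]
K = P̄·Hᵀ·S⁻¹ = [-255/1403 633/1403; 204/1403 616/1403]
x' − x̄ = [-11298/1403, -3308/1403] = K·y
y = (KᵀK)⁻¹·Kᵀ·(x' − x̄) = [17, -11]
z = y + H·x̄ = [17, -11] + [-18, 10] = [-1, -1]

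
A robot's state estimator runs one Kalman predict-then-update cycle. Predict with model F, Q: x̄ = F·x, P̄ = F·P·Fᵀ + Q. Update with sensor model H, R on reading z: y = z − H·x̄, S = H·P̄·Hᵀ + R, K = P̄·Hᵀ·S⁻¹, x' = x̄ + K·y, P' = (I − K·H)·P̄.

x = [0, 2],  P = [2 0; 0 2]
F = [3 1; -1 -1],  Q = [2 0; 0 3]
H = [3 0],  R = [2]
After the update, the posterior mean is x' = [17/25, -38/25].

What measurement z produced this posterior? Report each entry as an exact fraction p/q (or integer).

z = [2]

x̄ = F·x = [2, -2]
P̄ = F·P·Fᵀ + Q = [22 -8; -8 7]
S = H·P̄·Hᵀ + R = [200]
K = P̄·Hᵀ·S⁻¹ = [33/100; -3/25]
x' − x̄ = [-33/25, 12/25] = K·y
y = (KᵀK)⁻¹·Kᵀ·(x' − x̄) = [-4]
z = y + H·x̄ = [-4] + [6] = [2]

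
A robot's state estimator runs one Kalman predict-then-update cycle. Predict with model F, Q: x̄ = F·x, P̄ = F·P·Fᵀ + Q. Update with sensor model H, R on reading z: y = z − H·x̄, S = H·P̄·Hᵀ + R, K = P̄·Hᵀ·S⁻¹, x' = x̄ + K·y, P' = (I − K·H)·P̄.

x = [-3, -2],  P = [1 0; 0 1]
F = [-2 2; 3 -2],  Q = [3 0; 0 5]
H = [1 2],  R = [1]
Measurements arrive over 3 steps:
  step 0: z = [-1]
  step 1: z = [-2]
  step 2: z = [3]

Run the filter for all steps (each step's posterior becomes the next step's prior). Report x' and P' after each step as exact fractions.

step 0: x̄ = F·x = [2, -5]
step 0: P̄ = F·P·Fᵀ + Q = [11 -10; -10 18]
step 0: y = z − H·x̄ = [7]
step 0: S = H·P̄·Hᵀ + R = [44]
step 0: K = P̄·Hᵀ·S⁻¹ = [-9/44; 13/22]
step 0: x' = x̄ + K·y = [25/44, -19/22]
step 0: P' = (I − K·H)·P̄ = [403/44 -103/22; -103/22 29/11]
step 1: x̄ = F·x = [-63/22, 151/44]
step 1: P̄ = F·P·Fᵀ + Q = [964/11 -2471/22; -2471/22 6783/44]
step 1: y = z − H·x̄ = [-6]
step 1: S = H·P̄·Hᵀ + R = [256]
step 1: K = P̄·Hᵀ·S⁻¹ = [-137/256; 49/64]
step 1: x' = x̄ + K·y = [489/1408, -409/352]
step 1: P' = (I − K·H)·P̄ = [40325/2816 -5229/704; -5229/704 721/176]
step 2: x̄ = F·x = [-2125/704, 4739/1408]
step 2: P̄ = F·P·Fᵀ + Q = [95805/704 -248627/1408; -248627/1408 674141/2816]
step 2: y = z − H·x̄ = [-251/352]
step 2: S = H·P̄·Hᵀ + R = [68349/176]
step 2: K = P̄·Hᵀ·S⁻¹ = [-76411/136698; 70919/91132]
step 2: x' = x̄ + K·y = [-179066/68349, 256159/91132]
step 2: P' = (I − K·H)·P̄ = [4031449/273396 -1394757/182264; -1394757/182264 1536595/364528]

step 0: x' = [25/44, -19/22], P' = [403/44 -103/22; -103/22 29/11]
step 1: x' = [489/1408, -409/352], P' = [40325/2816 -5229/704; -5229/704 721/176]
step 2: x' = [-179066/68349, 256159/91132], P' = [4031449/273396 -1394757/182264; -1394757/182264 1536595/364528]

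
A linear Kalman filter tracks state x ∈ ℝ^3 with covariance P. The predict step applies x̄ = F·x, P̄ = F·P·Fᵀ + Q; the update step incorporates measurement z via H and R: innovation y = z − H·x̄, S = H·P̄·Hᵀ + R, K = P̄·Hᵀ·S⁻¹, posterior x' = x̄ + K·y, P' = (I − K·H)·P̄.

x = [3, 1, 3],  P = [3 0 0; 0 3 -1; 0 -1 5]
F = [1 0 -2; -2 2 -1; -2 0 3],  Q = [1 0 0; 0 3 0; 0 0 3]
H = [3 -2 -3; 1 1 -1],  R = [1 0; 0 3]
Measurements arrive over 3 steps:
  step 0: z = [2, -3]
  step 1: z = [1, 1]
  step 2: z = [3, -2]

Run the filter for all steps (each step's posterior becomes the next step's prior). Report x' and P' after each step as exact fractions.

step 0: x' = [-2273/2643, -6205/2643, 28/881], P' = [32888/34359 10204/34359 8432/11453; 10204/34359 37316/34359 -8299/22906; 8432/11453 -8299/22906 46845/45812]
step 1: x' = [88998860/244269167, 39370281/244269167, -19372473/244269167], P' = [440061155/488538334 141563723/488538334 337365571/488538334; 141563723/488538334 506723717/488538334 -166625279/488538334; 337365571/488538334 -166625279/488538334 473848337/488538334]
step 2: x' = [-30170749028/273881805749, -1392026756095/821645417247, 14581118471/821645417247], P' = [492828509145/547763611498 157681588619/547763611498 189154590931/273881805749; 157681588619/547763611498 1698242420285/1643290834494 -279904725146/821645417247; 189154590931/273881805749 -279904725146/821645417247 796776114808/821645417247]

step 0: x̄ = F·x = [-3, -7, 3]
step 0: P̄ = F·P·Fᵀ + Q = [24 8 -36; 8 36 -9; -36 -9 60]
step 0: y = z − H·x̄ = [6, 10]
step 0: S = H·P̄·Hᵀ + R = [1345 413; 413 229]
step 0: K = P̄·Hᵀ·S⁻¹ = [2368/34359 5932/34359; -13349/68718 39979/68718; -6155/45812 -9905/45812]
step 0: x' = x̄ + K·y = [-2273/2643, -6205/2643, 28/881]
step 0: P' = (I − K·H)·P̄ = [32888/34359 10204/34359 8432/11453; 10204/34359 37316/34359 -8299/22906; 8432/11453 -8299/22906 46845/45812]
step 1: x̄ = F·x = [-2441/2643, -7948/2643, 4798/2643]
step 1: P̄ = F·P·Fᵀ + Q = [106598/34359 301163/68718 -199013/68718; 301163/68718 1953491/137436 -762161/137436; -199013/68718 -762161/137436 989123/137436]
step 1: y = z − H·x̄ = [8464/2643, 17830/2643]
step 1: S = H·P̄·Hᵀ + R = [11481659/137436 2046103/68718; 2046103/68718 1826585/34359]
step 1: K = P̄·Hᵀ·S⁻¹ = [12479653/244269167 81419769/488538334; -44440214/244269167 271637573/488538334; -38098870/244269167 -101036015/488538334]
step 1: x' = x̄ + K·y = [88998860/244269167, 39370281/244269167, -19372473/244269167]
step 1: P' = (I − K·H)·P̄ = [440061155/488538334 141563723/488538334 337365571/488538334; 141563723/488538334 506723717/488538334 -166625279/488538334; 337365571/488538334 -166625279/488538334 473848337/488538334]
step 2: x̄ = F·x = [127743806/244269167, -79884685/244269167, -236115139/244269167]
step 2: P̄ = F·P·Fᵀ + Q = [1474530553/488538334 2029299639/488538334 -1361653335/488538334; 2029299639/488538334 6610056443/488538334 -2576769241/488538334; -1361653335/488538334 -2576769241/488538334 3442107803/488538334]
step 2: y = z − H·x̄ = [-518538704/244269167, -772512594/244269167]
step 2: S = H·P̄·Hᵀ + R = [20207721390/244269167 7152895536/244269167; 7152895536/244269167 24927754231/488538334]
step 2: K = P̄·Hᵀ·S⁻¹ = [28194804611/547763611498 45366819317/273881805749; -297922192123/1643290834494 151727590913/273881805749; -128127575753/821645417247 -56579674129/273881805749]
step 2: x' = x̄ + K·y = [-30170749028/273881805749, -1392026756095/821645417247, 14581118471/821645417247]
step 2: P' = (I − K·H)·P̄ = [492828509145/547763611498 157681588619/547763611498 189154590931/273881805749; 157681588619/547763611498 1698242420285/1643290834494 -279904725146/821645417247; 189154590931/273881805749 -279904725146/821645417247 796776114808/821645417247]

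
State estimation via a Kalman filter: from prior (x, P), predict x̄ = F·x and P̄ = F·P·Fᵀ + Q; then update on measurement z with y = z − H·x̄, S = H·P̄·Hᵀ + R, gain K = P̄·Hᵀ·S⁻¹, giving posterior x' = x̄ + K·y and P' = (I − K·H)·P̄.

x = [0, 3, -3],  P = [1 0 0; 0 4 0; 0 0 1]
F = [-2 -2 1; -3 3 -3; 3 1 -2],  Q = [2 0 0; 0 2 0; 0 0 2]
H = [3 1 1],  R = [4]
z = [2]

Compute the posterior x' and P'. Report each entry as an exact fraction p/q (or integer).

x̄ = F·x = [-9, 18, 9]
P̄ = F·P·Fᵀ + Q = [23 -21 -16; -21 56 9; -16 9 19]
y = z − H·x̄ = [2]
S = H·P̄·Hᵀ + R = [82]
K = P̄·Hᵀ·S⁻¹ = [16/41; 1/41; -10/41]
x' = x̄ + K·y = [-337/41, 740/41, 349/41]
P' = (I − K·H)·P̄ = [431/41 -893/41 -336/41; -893/41 2294/41 389/41; -336/41 389/41 579/41]

x' = [-337/41, 740/41, 349/41]
P' = [431/41 -893/41 -336/41; -893/41 2294/41 389/41; -336/41 389/41 579/41]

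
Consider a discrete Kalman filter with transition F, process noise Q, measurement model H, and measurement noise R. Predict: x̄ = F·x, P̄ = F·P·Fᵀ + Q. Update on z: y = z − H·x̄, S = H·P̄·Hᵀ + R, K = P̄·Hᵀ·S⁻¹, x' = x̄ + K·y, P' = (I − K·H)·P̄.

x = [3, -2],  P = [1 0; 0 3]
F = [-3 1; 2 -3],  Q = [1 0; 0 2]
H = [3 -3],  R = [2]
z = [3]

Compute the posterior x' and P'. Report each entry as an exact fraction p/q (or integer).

x' = [-107/49, -1068/343]
P' = [19/7 129/49; 129/49 951/343]

x̄ = F·x = [-11, 12]
P̄ = F·P·Fᵀ + Q = [13 -15; -15 33]
y = z − H·x̄ = [72]
S = H·P̄·Hᵀ + R = [686]
K = P̄·Hᵀ·S⁻¹ = [6/49; -72/343]
x' = x̄ + K·y = [-107/49, -1068/343]
P' = (I − K·H)·P̄ = [19/7 129/49; 129/49 951/343]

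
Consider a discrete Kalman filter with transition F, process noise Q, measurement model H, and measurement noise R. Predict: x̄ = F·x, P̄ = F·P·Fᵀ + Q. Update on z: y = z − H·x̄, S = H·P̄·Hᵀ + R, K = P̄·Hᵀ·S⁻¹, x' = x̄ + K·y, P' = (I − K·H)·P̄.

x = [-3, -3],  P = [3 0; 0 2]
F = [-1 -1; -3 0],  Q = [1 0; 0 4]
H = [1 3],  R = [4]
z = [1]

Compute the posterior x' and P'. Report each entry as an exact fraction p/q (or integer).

x' = [1002/343, -177/343]
P' = [969/343 -279/343; -279/343 229/343]

x̄ = F·x = [6, 9]
P̄ = F·P·Fᵀ + Q = [6 9; 9 31]
y = z − H·x̄ = [-32]
S = H·P̄·Hᵀ + R = [343]
K = P̄·Hᵀ·S⁻¹ = [33/343; 102/343]
x' = x̄ + K·y = [1002/343, -177/343]
P' = (I − K·H)·P̄ = [969/343 -279/343; -279/343 229/343]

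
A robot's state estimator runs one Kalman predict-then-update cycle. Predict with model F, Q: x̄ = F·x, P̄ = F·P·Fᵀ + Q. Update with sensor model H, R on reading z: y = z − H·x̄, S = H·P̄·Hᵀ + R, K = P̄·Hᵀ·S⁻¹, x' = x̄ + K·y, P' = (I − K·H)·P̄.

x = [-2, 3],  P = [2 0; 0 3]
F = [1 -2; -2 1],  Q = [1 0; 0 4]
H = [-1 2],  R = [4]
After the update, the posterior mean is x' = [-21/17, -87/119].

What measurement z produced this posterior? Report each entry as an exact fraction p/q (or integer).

x̄ = F·x = [-8, 7]
P̄ = F·P·Fᵀ + Q = [15 -10; -10 15]
S = H·P̄·Hᵀ + R = [119]
K = P̄·Hᵀ·S⁻¹ = [-5/17; 40/119]
x' − x̄ = [115/17, -920/119] = K·y
y = (KᵀK)⁻¹·Kᵀ·(x' − x̄) = [-23]
z = y + H·x̄ = [-23] + [22] = [-1]

z = [-1]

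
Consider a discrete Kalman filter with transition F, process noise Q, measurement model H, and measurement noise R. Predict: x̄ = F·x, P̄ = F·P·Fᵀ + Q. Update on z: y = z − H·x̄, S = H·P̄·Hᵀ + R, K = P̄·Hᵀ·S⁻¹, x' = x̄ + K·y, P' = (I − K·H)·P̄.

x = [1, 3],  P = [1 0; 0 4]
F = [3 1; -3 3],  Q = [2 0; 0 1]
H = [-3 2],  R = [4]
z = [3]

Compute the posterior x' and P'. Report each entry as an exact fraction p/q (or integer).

x' = [1371/287, 2469/287]
P' = [2784/287 4098/287; 4098/287 6313/287]

x̄ = F·x = [6, 6]
P̄ = F·P·Fᵀ + Q = [15 3; 3 46]
y = z − H·x̄ = [9]
S = H·P̄·Hᵀ + R = [287]
K = P̄·Hᵀ·S⁻¹ = [-39/287; 83/287]
x' = x̄ + K·y = [1371/287, 2469/287]
P' = (I − K·H)·P̄ = [2784/287 4098/287; 4098/287 6313/287]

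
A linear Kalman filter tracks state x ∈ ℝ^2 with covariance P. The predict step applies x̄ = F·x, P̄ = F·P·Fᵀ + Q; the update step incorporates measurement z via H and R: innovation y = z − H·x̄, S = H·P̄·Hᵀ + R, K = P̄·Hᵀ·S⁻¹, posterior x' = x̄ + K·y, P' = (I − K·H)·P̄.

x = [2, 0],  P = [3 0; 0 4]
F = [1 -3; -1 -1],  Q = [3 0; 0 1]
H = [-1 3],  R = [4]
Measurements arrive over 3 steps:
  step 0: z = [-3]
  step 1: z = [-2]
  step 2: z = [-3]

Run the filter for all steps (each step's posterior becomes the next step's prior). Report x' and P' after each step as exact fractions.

step 0: x̄ = F·x = [2, -2]
step 0: P̄ = F·P·Fᵀ + Q = [42 9; 9 8]
step 0: y = z − H·x̄ = [5]
step 0: S = H·P̄·Hᵀ + R = [64]
step 0: K = P̄·Hᵀ·S⁻¹ = [-15/64; 15/64]
step 0: x' = x̄ + K·y = [53/64, -53/64]
step 0: P' = (I − K·H)·P̄ = [2463/64 801/64; 801/64 287/64]
step 1: x̄ = F·x = [53/16, 0]
step 1: P̄ = F·P·Fᵀ + Q = [27/4 0; 0 69]
step 1: y = z − H·x̄ = [21/16]
step 1: S = H·P̄·Hᵀ + R = [2527/4]
step 1: K = P̄·Hᵀ·S⁻¹ = [-27/2527; 828/2527]
step 1: x' = x̄ + K·y = [4763/1444, 621/1444]
step 1: P' = (I − K·H)·P̄ = [16875/2527 5589/2527; 5589/2527 2967/2527]
step 2: x̄ = F·x = [725/361, -1346/361]
step 2: P̄ = F·P·Fᵀ + Q = [17625/2527 3204/2527; 3204/2527 33547/2527]
step 2: y = z − H·x̄ = [3680/361]
step 2: S = H·P̄·Hᵀ + R = [310432/2527]
step 2: K = P̄·Hᵀ·S⁻¹ = [-8013/310432; 97437/310432]
step 2: x' = x̄ + K·y = [16930/9701, -5131/9701]
step 2: P' = (I − K·H)·P̄ = [2139753/310432 702567/310432; 702567/310432 364105/310432]

step 0: x' = [53/64, -53/64], P' = [2463/64 801/64; 801/64 287/64]
step 1: x' = [4763/1444, 621/1444], P' = [16875/2527 5589/2527; 5589/2527 2967/2527]
step 2: x' = [16930/9701, -5131/9701], P' = [2139753/310432 702567/310432; 702567/310432 364105/310432]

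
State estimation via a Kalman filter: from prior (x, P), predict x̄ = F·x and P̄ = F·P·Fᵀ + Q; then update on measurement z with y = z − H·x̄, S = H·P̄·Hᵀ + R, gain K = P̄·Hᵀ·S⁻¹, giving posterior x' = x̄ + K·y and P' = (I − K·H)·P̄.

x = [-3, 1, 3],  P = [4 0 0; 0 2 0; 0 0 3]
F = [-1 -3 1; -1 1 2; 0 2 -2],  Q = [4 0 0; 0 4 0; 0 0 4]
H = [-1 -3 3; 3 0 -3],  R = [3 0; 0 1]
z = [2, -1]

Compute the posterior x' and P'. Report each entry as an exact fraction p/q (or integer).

x̄ = F·x = [3, 10, -4]
P̄ = F·P·Fᵀ + Q = [29 4 -18; 4 22 -8; -18 -8 24]
y = z − H·x̄ = [47, -22]
S = H·P̄·Hᵀ + R = [722 -627; -627 802]
K = P̄·Hᵀ·S⁻¹ = [643/9785 117/515; -52816/185915 -1734/9785; 654/9785 -54/515]
x' = x̄ + K·y = [2134/1957, 20322/37183, 2834/1957]
P' = (I − K·H)·P̄ = [1653/515 19554/9785 1614/515; 19554/9785 311482/185915 20132/9785; 1614/515 20132/9785 1632/515]

x' = [2134/1957, 20322/37183, 2834/1957]
P' = [1653/515 19554/9785 1614/515; 19554/9785 311482/185915 20132/9785; 1614/515 20132/9785 1632/515]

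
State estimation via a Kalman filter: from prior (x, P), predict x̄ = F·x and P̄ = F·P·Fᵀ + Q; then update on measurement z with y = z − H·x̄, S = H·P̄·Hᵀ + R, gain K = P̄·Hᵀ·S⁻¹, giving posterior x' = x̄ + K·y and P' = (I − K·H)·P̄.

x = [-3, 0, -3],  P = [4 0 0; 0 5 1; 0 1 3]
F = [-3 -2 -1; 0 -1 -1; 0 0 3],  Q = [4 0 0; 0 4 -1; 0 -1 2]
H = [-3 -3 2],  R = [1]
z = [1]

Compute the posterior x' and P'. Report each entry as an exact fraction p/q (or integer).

x' = [-36/245, -1507/735, -2071/735]
P' = [6883/490 -1474/245 2928/245; -1474/245 3562/735 -1319/735; 2928/245 -1319/735 11233/735]

x̄ = F·x = [12, 3, -9]
P̄ = F·P·Fᵀ + Q = [67 16 -15; 16 14 -13; -15 -13 29]
y = z − H·x̄ = [64]
S = H·P̄·Hᵀ + R = [1470]
K = P̄·Hᵀ·S⁻¹ = [-93/490; -58/735; 71/735]
x' = x̄ + K·y = [-36/245, -1507/735, -2071/735]
P' = (I − K·H)·P̄ = [6883/490 -1474/245 2928/245; -1474/245 3562/735 -1319/735; 2928/245 -1319/735 11233/735]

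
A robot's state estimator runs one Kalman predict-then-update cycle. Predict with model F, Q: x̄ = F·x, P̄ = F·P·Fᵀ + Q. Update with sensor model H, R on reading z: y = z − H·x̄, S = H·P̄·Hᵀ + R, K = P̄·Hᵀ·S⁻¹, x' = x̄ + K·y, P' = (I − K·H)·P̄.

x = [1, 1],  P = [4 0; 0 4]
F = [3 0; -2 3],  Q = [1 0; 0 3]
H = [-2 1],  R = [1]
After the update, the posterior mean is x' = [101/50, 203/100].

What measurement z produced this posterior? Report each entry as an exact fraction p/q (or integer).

x̄ = F·x = [3, 1]
P̄ = F·P·Fᵀ + Q = [37 -24; -24 55]
S = H·P̄·Hᵀ + R = [300]
K = P̄·Hᵀ·S⁻¹ = [-49/150; 103/300]
x' − x̄ = [-49/50, 103/100] = K·y
y = (KᵀK)⁻¹·Kᵀ·(x' − x̄) = [3]
z = y + H·x̄ = [3] + [-5] = [-2]

z = [-2]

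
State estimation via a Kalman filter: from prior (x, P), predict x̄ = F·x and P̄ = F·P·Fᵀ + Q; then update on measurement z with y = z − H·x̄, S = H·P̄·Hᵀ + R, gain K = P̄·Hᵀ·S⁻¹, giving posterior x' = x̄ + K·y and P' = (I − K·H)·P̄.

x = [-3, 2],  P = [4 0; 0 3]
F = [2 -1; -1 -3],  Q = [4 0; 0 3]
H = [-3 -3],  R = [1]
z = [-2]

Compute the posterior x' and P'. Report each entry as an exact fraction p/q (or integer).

x̄ = F·x = [-8, -3]
P̄ = F·P·Fᵀ + Q = [23 1; 1 34]
y = z − H·x̄ = [-35]
S = H·P̄·Hᵀ + R = [532]
K = P̄·Hᵀ·S⁻¹ = [-18/133; -15/76]
x' = x̄ + K·y = [-62/19, 297/76]
P' = (I − K·H)·P̄ = [1763/133 -251/19; -251/19 1009/76]

x' = [-62/19, 297/76]
P' = [1763/133 -251/19; -251/19 1009/76]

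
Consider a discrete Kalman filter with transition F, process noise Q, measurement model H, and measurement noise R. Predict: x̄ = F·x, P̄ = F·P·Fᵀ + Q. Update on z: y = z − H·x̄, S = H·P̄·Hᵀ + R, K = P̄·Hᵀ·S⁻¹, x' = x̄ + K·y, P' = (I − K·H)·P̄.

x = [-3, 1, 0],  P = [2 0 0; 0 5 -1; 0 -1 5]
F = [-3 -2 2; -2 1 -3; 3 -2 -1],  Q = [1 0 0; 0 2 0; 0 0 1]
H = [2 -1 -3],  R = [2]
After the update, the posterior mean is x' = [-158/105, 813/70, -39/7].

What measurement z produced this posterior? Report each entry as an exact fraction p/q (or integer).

z = [2]

x̄ = F·x = [7, 7, -11]
P̄ = F·P·Fᵀ + Q = [67 -36 -6; -36 66 -12; -6 -12 40]
S = H·P̄·Hᵀ + R = [840]
K = P̄·Hᵀ·S⁻¹ = [47/210; -17/140; -1/7]
x' − x̄ = [-893/105, 323/70, 38/7] = K·y
y = (KᵀK)⁻¹·Kᵀ·(x' − x̄) = [-38]
z = y + H·x̄ = [-38] + [40] = [2]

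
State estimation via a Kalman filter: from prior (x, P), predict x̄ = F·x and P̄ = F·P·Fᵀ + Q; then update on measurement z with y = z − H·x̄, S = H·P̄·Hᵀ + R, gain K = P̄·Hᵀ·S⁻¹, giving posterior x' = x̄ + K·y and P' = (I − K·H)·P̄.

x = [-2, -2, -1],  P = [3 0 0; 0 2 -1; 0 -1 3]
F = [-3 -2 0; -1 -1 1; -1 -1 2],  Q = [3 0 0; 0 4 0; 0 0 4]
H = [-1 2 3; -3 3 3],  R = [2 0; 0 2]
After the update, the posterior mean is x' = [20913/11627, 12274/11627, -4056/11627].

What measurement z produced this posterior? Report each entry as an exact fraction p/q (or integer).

z = [-1, -3]

x̄ = F·x = [10, 3, 2]
P̄ = F·P·Fᵀ + Q = [38 15 17; 15 14 14; 17 14 25]
S = H·P̄·Hᵀ + R = [327 294; 294 371]
K = P̄·Hᵀ·S⁻¹ = [3035/4983 -6176/11627; 1277/4983 -1139/11627; 1786/4983 -1234/11627]
x' − x̄ = [-95357/11627, -22607/11627, -27310/11627] = K·y
y = (KᵀK)⁻¹·Kᵀ·(x' − x̄) = [-3, 12]
z = y + H·x̄ = [-3, 12] + [2, -15] = [-1, -3]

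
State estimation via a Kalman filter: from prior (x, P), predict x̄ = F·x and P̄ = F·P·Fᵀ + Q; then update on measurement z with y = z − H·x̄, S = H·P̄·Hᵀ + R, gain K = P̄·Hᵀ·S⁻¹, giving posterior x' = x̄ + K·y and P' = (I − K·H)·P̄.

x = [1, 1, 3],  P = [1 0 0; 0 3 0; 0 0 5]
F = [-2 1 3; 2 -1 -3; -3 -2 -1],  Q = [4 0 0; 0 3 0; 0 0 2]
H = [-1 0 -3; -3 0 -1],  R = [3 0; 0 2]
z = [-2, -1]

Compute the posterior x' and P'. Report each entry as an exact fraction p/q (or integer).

x̄ = F·x = [8, -8, -8]
P̄ = F·P·Fᵀ + Q = [56 -52 -15; -52 55 15; -15 15 28]
y = z − H·x̄ = [-18, 15]
S = H·P̄·Hᵀ + R = [221 102; 102 444]
K = P̄·Hᵀ·S⁻¹ = [1787/14620 -641/1720; -1879/14620 597/1720; -1079/2924 127/1032]
x' = x̄ + K·y = [6133/29240, -14041/29240, 2855/5848]
P' = (I − K·H)·P̄ = [9513/29240 -9021/29240 -1349/5848; -9021/29240 203497/29240 1353/5848; -1349/5848 1353/5848 7823/17544]

x' = [6133/29240, -14041/29240, 2855/5848]
P' = [9513/29240 -9021/29240 -1349/5848; -9021/29240 203497/29240 1353/5848; -1349/5848 1353/5848 7823/17544]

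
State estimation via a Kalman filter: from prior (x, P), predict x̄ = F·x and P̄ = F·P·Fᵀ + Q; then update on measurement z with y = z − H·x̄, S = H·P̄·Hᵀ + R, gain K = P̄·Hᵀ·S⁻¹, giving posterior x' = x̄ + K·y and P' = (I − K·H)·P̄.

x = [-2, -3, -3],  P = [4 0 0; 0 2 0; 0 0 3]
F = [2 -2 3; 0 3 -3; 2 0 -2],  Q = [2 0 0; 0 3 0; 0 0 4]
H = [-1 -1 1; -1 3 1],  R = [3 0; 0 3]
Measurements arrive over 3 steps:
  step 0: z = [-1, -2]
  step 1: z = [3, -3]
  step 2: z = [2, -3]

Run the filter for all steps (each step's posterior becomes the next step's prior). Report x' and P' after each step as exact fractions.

step 0: x' = [-6373/2115, -733/1269, -21118/6345], P' = [4231/235 1/141 12286/705; 1/141 146/423 -122/423; 12286/705 -122/423 39136/2115]
step 1: x' = [-5330138/5984061, -8397635/5984061, 788918/1994687], P' = [151169022/13962809 2040288/13962809 133454364/13962809; 2040288/13962809 4587563/13962809 -1566926/13962809; 133454364/13962809 -1566926/13962809 137803136/13962809]
step 2: x' = [-508334430218/147876038115, -193831085339/147876038115, -9695242256/3791693285], P' = [529654695974/49292012705 6858558332/49292012705 35992140504/3791693285; 6858558332/49292012705 16182991426/49292012705 -449641988/3791693285; 35992140504/3791693285 -449641988/3791693285 37221262412/3791693285]

step 0: x̄ = F·x = [-7, 0, 2]
step 0: P̄ = F·P·Fᵀ + Q = [53 -39 -2; -39 48 18; -2 18 32]
step 0: y = z − H·x̄ = [-10, -11]
step 0: S = H·P̄·Hᵀ + R = [26 59; 59 866]
step 0: K = P̄·Hᵀ·S⁻¹ = [-412/2115 -392/2115; -271/1269 313/1269; 2888/6345 448/6345]
step 0: x' = x̄ + K·y = [-6373/2115, -733/1269, -21118/6345]
step 0: P' = (I − K·H)·P̄ = [4231/235 1/141 12286/705; 1/141 146/423 -122/423; 12286/705 -122/423 39136/2115]
step 1: x̄ = F·x = [-94262/6345, 17453/2115, 3998/6345]
step 1: P̄ = F·P·Fᵀ + Q = [961186/2115 -195604/705 -11284/2115; -195604/705 41791/235 5806/705; -11284/2115 5806/705 22456/2115]
step 1: y = z − H·x̄ = [-26866/6345, -274372/6345]
step 1: S = H·P̄·Hᵀ + R = [180214/2115 1086313/2115; 1086313/2115 8023006/2115]
step 1: K = P̄·Hᵀ·S⁻¹ = [-6584982/13962809 -3864598/13962809; -8194777/41888427 10155475/41888427; 5915698/41888427 -352006/41888427]
step 1: x' = x̄ + K·y = [-5330138/5984061, -8397635/5984061, 788918/1994687]
step 1: P' = (I − K·H)·P̄ = [151169022/13962809 2040288/13962809 133454364/13962809; 2040288/13962809 4587563/13962809 -1566926/13962809; 133454364/13962809 -1566926/13962809 137803136/13962809]
step 2: x̄ = F·x = [4411752/1994687, -10764389/1994687, -15393784/5984061]
step 2: P̄ = F·P·Fᵀ + Q = [3495113358/13962809 -2079741948/13962809 30337144/13962809; -2079741948/13962809 1351609386/13962809 47735916/13962809; 30337144/13962809 47735916/13962809 144104956/13962809]
step 2: y = z − H·x̄ = [8303995/5984061, 107556358/5984061]
step 2: S = H·P̄·Hᵀ + R = [102440873/1994687 539810228/1994687; 539810228/1994687 28549784111/13962809]
step 2: K = P̄·Hᵀ·S⁻¹ = [-68615427754/147876038115 -41181194426/147876038115; -28886895602/147876038115 35845070102/147876038115; 1678763896/11375079855 -119804056/11375079855]
step 2: x' = x̄ + K·y = [-508334430218/147876038115, -193831085339/147876038115, -9695242256/3791693285]
step 2: P' = (I − K·H)·P̄ = [529654695974/49292012705 6858558332/49292012705 35992140504/3791693285; 6858558332/49292012705 16182991426/49292012705 -449641988/3791693285; 35992140504/3791693285 -449641988/3791693285 37221262412/3791693285]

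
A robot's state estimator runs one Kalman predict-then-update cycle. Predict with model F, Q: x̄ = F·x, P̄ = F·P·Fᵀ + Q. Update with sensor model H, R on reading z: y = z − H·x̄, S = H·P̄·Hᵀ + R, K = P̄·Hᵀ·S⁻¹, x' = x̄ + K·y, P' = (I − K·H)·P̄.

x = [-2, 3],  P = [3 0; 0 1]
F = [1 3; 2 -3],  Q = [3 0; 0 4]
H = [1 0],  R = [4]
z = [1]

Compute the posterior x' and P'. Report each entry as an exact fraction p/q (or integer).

x̄ = F·x = [7, -13]
P̄ = F·P·Fᵀ + Q = [15 -3; -3 25]
y = z − H·x̄ = [-6]
S = H·P̄·Hᵀ + R = [19]
K = P̄·Hᵀ·S⁻¹ = [15/19; -3/19]
x' = x̄ + K·y = [43/19, -229/19]
P' = (I − K·H)·P̄ = [60/19 -12/19; -12/19 466/19]

x' = [43/19, -229/19]
P' = [60/19 -12/19; -12/19 466/19]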